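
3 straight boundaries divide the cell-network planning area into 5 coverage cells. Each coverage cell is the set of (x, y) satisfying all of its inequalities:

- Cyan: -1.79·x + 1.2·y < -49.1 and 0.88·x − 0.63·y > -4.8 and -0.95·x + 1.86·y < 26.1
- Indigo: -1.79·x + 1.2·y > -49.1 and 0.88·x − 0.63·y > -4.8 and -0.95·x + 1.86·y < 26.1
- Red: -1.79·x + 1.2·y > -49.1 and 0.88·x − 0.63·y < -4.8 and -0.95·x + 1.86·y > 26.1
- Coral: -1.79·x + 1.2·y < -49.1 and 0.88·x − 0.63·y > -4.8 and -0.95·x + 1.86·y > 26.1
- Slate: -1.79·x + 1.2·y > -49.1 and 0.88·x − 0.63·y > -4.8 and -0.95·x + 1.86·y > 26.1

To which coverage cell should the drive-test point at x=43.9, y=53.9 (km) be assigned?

-1.79·43.9 + 1.2·53.9 = -13.901, which is > -49.1
0.88·43.9 − 0.63·53.9 = 4.675, which is > -4.8
-0.95·43.9 + 1.86·53.9 = 58.549, which is > 26.1
This sign pattern matches Slate.

Slate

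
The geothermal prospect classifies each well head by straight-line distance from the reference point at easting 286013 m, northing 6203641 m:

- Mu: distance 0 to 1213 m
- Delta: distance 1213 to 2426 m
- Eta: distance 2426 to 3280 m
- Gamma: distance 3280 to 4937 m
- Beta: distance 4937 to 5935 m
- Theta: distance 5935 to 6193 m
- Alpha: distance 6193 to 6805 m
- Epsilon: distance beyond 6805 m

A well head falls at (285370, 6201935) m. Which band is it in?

Distance = √((285370−286013)² + (6201935−6203641)²) = √(413449.000 + 2910436.000) = 1823.152 m.
1213 ≤ 1823.152 < 2426 → Delta.

Delta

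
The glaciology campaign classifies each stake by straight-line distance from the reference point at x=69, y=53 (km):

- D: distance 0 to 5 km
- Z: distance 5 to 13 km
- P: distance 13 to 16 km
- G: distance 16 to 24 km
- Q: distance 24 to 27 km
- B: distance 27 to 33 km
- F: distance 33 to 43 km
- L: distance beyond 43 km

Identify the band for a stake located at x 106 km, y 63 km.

F

Distance = √((106−69)² + (63−53)²) = √(1369.000 + 100.000) = 38.328 km.
33 ≤ 38.328 < 43 → F.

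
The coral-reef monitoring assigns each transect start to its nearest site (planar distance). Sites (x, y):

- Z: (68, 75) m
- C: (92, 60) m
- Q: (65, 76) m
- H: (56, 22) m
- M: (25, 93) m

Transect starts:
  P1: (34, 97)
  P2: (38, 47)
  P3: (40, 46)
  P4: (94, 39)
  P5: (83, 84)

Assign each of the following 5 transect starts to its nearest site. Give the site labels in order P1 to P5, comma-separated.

M, H, H, C, Z

P1 → M (d²=97.00)
P2 → H (d²=949.00)
P3 → H (d²=832.00)
P4 → C (d²=445.00)
P5 → Z (d²=306.00)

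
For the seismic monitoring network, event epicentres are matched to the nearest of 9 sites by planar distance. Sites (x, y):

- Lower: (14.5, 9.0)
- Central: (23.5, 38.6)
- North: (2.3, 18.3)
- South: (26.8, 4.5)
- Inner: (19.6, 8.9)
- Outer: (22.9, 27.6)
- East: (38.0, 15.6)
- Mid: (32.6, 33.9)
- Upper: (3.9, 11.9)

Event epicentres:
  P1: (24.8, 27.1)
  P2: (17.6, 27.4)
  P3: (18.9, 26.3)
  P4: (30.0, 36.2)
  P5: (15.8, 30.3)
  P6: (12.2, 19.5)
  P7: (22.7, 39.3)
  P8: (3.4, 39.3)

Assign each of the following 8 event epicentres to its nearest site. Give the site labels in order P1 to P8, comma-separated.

Outer, Outer, Outer, Mid, Outer, North, Central, Central

P1 → Outer (d²=3.86)
P2 → Outer (d²=28.13)
P3 → Outer (d²=17.69)
P4 → Mid (d²=12.05)
P5 → Outer (d²=57.70)
P6 → North (d²=99.45)
P7 → Central (d²=1.13)
P8 → Central (d²=404.50)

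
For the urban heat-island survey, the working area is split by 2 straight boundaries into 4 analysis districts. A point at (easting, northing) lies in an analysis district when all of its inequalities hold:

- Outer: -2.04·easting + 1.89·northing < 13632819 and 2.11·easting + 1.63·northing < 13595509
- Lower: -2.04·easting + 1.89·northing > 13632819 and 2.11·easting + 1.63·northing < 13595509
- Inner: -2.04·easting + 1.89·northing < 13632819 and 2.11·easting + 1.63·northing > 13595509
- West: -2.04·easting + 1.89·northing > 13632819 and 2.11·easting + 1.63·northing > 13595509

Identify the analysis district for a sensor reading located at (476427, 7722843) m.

Outer

-2.04·476427 + 1.89·7722843 = 13624262.190, which is < 13632819
2.11·476427 + 1.63·7722843 = 13593495.060, which is < 13595509
This sign pattern matches Outer.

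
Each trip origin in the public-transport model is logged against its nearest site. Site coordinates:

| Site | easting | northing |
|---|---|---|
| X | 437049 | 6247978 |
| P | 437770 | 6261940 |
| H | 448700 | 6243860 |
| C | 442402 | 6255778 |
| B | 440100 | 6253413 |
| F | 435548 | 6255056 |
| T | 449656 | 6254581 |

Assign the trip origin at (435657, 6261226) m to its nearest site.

Squared distances to each site:
X: 177447168.000; P: 4974565.000; H: 471697805.000; C: 75175729.000; B: 80783218.000; F: 38080781.000; T: 240128026.000.
Minimum at P.

P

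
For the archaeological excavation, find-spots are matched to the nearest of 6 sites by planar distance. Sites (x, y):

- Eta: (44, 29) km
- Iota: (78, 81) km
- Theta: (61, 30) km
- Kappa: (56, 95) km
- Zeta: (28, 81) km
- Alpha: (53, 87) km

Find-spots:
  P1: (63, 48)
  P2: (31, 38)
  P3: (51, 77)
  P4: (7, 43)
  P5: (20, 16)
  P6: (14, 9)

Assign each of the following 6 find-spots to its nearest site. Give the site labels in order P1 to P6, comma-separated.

P1 → Theta (d²=328.00)
P2 → Eta (d²=250.00)
P3 → Alpha (d²=104.00)
P4 → Eta (d²=1565.00)
P5 → Eta (d²=745.00)
P6 → Eta (d²=1300.00)

Theta, Eta, Alpha, Eta, Eta, Eta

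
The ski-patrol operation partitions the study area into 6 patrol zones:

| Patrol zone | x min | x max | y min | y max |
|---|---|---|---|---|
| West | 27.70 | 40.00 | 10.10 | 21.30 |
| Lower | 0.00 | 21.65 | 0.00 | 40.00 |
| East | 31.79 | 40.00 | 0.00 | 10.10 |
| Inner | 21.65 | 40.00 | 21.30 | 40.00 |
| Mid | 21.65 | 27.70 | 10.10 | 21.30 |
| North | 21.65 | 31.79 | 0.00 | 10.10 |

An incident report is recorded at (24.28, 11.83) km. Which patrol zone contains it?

Mid

The point has x = 24.28 and y = 11.83.
Only Mid satisfies 21.65 ≤ x ≤ 27.70 and 10.10 ≤ y ≤ 21.30.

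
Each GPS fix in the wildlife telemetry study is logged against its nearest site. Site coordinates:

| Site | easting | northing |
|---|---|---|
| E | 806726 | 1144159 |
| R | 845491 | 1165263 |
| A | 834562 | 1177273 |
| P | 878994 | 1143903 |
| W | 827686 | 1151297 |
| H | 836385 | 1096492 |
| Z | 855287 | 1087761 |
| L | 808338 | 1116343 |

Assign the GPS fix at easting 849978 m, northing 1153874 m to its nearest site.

Squared distances to each site:
E: 1965116729.000; R: 149842490.000; A: 785166257.000; P: 941349097.000; W: 503574193.000; H: 3477463573.000; Z: 4399114250.000; L: 3142465561.000.
Minimum at R.

R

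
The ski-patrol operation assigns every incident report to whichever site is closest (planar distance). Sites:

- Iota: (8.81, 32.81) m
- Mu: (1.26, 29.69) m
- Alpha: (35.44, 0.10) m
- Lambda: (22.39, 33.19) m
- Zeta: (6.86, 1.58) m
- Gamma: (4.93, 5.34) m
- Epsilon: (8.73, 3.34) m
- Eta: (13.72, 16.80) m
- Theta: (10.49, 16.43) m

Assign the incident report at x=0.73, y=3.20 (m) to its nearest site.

Squared distances to each site:
Iota: 942.039; Mu: 702.001; Alpha: 1214.394; Lambda: 1368.556; Zeta: 40.201; Gamma: 22.220; Epsilon: 64.020; Eta: 353.700; Theta: 270.291.
Minimum at Gamma.

Gamma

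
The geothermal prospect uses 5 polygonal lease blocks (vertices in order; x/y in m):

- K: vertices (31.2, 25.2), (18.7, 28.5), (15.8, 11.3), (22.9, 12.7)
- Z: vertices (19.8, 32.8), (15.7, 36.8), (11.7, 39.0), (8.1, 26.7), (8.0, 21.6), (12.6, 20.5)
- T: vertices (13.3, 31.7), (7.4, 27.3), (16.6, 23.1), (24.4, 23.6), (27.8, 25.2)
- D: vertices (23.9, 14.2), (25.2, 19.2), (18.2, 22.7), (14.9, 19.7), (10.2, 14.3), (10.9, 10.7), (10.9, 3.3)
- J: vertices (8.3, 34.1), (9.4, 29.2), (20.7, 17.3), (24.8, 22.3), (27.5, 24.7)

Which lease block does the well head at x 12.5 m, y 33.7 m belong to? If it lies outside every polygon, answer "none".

Cast a ray rightward from (12.5, 33.7). For each polygon, the edges (by vertex number in listed order) whose endpoints lie on opposite sides of y = 33.7, where each meets that height, and whether that is right or left of the point:
K: no edge straddles that height → 0 crossings.
Z: 1–2 at x≈18.88 (right), 3–4 at x≈10.15 (left) → 1 crossing.
T: no edge straddles that height → 0 crossings.
D: no edge straddles that height → 0 crossings.
J: 1–2 at x≈8.39 (left), 5–1 at x≈9.12 (left) → 0 crossings.
Only Z has an odd count, so the point is inside Z.

Z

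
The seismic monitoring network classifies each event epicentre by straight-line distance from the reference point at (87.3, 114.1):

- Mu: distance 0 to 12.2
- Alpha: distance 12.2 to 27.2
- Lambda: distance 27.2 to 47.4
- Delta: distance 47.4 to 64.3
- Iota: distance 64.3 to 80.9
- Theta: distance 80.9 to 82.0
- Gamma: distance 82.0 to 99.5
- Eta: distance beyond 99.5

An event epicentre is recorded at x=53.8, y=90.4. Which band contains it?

Lambda

Distance = √((53.8−87.3)² + (90.4−114.1)²) = √(1122.250 + 561.690) = 41.036.
27.2 ≤ 41.036 < 47.4 → Lambda.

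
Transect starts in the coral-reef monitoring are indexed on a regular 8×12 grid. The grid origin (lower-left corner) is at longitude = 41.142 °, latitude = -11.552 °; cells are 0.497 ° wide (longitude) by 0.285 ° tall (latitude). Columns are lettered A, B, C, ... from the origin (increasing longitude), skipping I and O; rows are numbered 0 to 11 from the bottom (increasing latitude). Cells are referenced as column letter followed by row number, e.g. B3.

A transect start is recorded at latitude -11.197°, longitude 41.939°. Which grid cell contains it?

Column index: ⌊(41.939 − 41.142) / 0.497⌋ = ⌊1.604⌋ = 1 → column B
Row offset from origin: ⌊(-11.197 − -11.552) / 0.285⌋ = ⌊1.246⌋ = 1 → row 1

B1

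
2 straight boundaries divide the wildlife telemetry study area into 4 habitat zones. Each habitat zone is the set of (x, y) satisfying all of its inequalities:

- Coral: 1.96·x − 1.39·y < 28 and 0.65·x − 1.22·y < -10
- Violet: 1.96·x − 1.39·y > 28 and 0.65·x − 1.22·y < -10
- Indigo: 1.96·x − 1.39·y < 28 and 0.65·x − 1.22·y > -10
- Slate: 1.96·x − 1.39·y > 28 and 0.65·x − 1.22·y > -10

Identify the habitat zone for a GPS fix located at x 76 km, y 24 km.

Slate

1.96·76 − 1.39·24 = 115.600, which is > 28
0.65·76 − 1.22·24 = 20.120, which is > -10
This sign pattern matches Slate.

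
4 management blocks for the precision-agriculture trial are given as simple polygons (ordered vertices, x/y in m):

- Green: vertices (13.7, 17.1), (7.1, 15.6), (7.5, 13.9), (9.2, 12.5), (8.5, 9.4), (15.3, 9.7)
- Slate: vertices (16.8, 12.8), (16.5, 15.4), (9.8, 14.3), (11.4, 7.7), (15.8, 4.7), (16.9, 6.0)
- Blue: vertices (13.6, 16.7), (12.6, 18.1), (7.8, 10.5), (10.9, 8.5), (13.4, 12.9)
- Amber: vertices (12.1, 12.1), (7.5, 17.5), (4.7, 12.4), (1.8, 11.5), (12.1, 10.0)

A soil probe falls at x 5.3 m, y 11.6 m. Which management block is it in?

Cast a ray rightward from (5.3, 11.6). For each polygon, the edges (by vertex number in listed order) whose endpoints lie on opposite sides of y = 11.6, where each meets that height, and whether that is right or left of the point:
Green: 4–5 at x≈9.00 (right), 6–1 at x≈14.89 (right) → 2 crossings.
Slate: 3–4 at x≈10.45 (right), 6–1 at x≈16.82 (right) → 2 crossings.
Blue: 2–3 at x≈8.49 (right), 4–5 at x≈12.66 (right) → 2 crossings.
Amber: 3–4 at x≈2.12 (left), 5–1 at x≈12.10 (right) → 1 crossing.
Only Amber has an odd count, so the point is inside Amber.

Amber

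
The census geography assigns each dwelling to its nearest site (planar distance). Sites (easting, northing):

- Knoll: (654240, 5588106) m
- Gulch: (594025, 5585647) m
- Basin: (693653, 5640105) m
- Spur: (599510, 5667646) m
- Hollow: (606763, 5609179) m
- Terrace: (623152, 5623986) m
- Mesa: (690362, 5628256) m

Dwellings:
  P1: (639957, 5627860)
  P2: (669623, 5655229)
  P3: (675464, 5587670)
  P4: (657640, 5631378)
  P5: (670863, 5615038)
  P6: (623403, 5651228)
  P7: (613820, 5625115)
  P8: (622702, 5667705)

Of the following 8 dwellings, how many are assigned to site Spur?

P1 → Terrace
P2 → Basin
P3 → Knoll
P4 → Mesa
P5 → Mesa
P6 → Terrace
P7 → Terrace
P8 → Spur
1 of the 8 goes to Spur.

1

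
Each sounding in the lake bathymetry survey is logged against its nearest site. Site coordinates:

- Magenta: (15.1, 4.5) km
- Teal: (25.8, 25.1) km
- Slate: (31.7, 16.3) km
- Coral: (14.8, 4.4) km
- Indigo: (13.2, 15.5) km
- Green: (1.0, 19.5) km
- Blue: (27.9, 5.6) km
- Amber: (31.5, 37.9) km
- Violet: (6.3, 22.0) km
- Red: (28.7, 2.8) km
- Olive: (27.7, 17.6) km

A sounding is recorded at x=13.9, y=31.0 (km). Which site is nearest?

Violet

Squared distances to each site:
Magenta: 703.690; Teal: 176.420; Slate: 532.930; Coral: 708.370; Indigo: 240.740; Green: 298.660; Blue: 841.160; Amber: 357.370; Violet: 138.760; Red: 1014.280; Olive: 370.000.
Minimum at Violet.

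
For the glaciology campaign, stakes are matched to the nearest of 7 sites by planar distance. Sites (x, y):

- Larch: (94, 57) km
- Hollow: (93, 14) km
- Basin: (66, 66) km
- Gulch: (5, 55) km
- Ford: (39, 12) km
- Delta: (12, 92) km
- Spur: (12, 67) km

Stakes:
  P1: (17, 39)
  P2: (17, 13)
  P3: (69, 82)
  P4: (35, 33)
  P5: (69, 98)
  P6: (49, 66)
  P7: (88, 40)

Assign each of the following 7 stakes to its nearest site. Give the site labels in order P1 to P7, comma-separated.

Gulch, Ford, Basin, Ford, Basin, Basin, Larch

P1 → Gulch (d²=400.00)
P2 → Ford (d²=485.00)
P3 → Basin (d²=265.00)
P4 → Ford (d²=457.00)
P5 → Basin (d²=1033.00)
P6 → Basin (d²=289.00)
P7 → Larch (d²=325.00)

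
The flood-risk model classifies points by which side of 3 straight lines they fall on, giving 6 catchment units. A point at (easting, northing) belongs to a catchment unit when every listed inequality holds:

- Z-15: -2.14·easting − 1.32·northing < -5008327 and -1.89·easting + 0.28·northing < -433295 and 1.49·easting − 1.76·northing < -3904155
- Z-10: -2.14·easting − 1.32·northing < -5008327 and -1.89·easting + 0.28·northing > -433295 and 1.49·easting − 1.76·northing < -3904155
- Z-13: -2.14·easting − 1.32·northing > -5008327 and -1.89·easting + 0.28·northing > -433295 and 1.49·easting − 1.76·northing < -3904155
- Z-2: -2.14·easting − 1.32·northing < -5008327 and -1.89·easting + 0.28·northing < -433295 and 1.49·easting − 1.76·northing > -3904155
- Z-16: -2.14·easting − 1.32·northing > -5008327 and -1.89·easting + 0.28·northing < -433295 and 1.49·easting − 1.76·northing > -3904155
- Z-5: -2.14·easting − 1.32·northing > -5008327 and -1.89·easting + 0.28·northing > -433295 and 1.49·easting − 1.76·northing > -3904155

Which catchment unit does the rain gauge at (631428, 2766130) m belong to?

Z-13

-2.14·631428 − 1.32·2766130 = -5002547.520, which is > -5008327
-1.89·631428 + 0.28·2766130 = -418882.520, which is > -433295
1.49·631428 − 1.76·2766130 = -3927561.080, which is < -3904155
This sign pattern matches Z-13.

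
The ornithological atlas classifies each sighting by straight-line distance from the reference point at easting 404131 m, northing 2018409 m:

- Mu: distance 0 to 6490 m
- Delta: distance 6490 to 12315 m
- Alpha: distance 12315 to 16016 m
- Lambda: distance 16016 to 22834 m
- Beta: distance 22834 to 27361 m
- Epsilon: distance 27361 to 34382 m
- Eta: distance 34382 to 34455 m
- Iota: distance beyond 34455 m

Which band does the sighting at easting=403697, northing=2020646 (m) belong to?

Mu

Distance = √((403697−404131)² + (2020646−2018409)²) = √(188356.000 + 5004169.000) = 2278.711 m.
0 ≤ 2278.711 < 6490 → Mu.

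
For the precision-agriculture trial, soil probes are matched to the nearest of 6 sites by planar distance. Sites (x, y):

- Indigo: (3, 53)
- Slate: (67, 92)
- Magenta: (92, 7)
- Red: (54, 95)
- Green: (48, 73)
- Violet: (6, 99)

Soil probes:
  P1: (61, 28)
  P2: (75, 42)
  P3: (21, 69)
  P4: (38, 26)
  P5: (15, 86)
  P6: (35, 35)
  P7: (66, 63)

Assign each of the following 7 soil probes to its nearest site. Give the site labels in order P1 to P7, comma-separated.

P1 → Magenta (d²=1402.00)
P2 → Magenta (d²=1514.00)
P3 → Indigo (d²=580.00)
P4 → Indigo (d²=1954.00)
P5 → Violet (d²=250.00)
P6 → Indigo (d²=1348.00)
P7 → Green (d²=424.00)

Magenta, Magenta, Indigo, Indigo, Violet, Indigo, Green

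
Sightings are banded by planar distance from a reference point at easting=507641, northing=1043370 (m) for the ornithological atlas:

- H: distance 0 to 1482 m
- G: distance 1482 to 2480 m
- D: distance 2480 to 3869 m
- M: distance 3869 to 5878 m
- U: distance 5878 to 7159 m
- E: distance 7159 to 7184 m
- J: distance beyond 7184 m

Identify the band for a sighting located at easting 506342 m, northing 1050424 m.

Distance = √((506342−507641)² + (1050424−1043370)²) = √(1687401.000 + 49758916.000) = 7172.609 m.
7159 ≤ 7172.609 < 7184 → E.

E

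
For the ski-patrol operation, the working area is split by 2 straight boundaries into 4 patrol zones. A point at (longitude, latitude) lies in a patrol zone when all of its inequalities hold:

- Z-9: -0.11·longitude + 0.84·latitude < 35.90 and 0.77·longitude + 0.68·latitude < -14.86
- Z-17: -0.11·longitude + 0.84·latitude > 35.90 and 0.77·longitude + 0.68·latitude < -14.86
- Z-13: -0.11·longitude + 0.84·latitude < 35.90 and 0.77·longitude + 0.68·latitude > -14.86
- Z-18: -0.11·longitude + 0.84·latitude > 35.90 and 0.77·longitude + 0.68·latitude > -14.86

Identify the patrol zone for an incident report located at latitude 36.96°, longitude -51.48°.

Z-18

-0.11·-51.48 + 0.84·36.96 = 36.709, which is > 35.90
0.77·-51.48 + 0.68·36.96 = -14.507, which is > -14.86
This sign pattern matches Z-18.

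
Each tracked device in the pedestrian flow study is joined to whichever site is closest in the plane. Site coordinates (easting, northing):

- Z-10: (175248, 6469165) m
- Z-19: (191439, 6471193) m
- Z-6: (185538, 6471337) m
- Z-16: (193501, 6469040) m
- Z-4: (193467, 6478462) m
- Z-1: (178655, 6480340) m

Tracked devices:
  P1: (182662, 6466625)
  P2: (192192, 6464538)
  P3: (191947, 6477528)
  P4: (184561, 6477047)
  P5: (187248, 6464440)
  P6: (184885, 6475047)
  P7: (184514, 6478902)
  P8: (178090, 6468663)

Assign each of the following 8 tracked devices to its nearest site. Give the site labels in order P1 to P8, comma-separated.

Z-6, Z-16, Z-4, Z-6, Z-6, Z-6, Z-1, Z-10

P1 → Z-6 (d²=30474320.00)
P2 → Z-16 (d²=21981485.00)
P3 → Z-4 (d²=3182756.00)
P4 → Z-6 (d²=33558629.00)
P5 → Z-6 (d²=50492709.00)
P6 → Z-6 (d²=14190509.00)
P7 → Z-1 (d²=36395725.00)
P8 → Z-10 (d²=8328968.00)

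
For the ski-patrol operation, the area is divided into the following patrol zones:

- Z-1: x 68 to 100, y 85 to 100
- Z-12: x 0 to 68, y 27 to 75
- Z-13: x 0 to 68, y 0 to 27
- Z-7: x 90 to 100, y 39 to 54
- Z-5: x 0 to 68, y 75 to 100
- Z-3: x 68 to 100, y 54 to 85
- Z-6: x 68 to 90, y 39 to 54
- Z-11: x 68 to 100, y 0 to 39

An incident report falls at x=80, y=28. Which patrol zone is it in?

The point has x = 80 and y = 28.
Only Z-11 satisfies 68 ≤ x ≤ 100 and 0 ≤ y ≤ 39.

Z-11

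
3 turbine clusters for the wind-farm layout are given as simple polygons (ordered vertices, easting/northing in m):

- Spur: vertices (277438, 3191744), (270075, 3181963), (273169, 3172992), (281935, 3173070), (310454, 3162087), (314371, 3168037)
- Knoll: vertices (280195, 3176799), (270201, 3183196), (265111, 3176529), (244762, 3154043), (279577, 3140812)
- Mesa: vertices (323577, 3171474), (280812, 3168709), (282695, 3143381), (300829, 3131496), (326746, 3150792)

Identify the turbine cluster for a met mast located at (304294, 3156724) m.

Cast a ray rightward from (304294, 3156724). For each polygon, the edges (by vertex number in listed order) whose endpoints lie on opposite sides of northing = 3156724, where each meets that height, and whether that is right or left of the point:
Spur: no edge straddles that height → 0 crossings.
Knoll: 3–4 at easting≈247188.2 (left), 5–1 at easting≈279850.3 (left) → 0 crossings.
Mesa: 2–3 at easting≈281703.0 (left), 5–1 at easting≈325837.1 (right) → 1 crossing.
Only Mesa has an odd count, so the point is inside Mesa.

Mesa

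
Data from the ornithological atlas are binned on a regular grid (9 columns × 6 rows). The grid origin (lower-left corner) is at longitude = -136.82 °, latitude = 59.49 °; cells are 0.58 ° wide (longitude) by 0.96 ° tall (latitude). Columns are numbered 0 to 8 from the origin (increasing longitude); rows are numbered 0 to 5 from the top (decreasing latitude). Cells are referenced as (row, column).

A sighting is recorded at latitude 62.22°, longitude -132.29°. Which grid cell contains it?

Column index: ⌊(-132.29 − -136.82) / 0.58⌋ = ⌊7.810⌋ = 7
Row offset from origin: ⌊(62.22 − 59.49) / 0.96⌋ = ⌊2.844⌋ = 2 → row 3 (counted from top)

(3, 7)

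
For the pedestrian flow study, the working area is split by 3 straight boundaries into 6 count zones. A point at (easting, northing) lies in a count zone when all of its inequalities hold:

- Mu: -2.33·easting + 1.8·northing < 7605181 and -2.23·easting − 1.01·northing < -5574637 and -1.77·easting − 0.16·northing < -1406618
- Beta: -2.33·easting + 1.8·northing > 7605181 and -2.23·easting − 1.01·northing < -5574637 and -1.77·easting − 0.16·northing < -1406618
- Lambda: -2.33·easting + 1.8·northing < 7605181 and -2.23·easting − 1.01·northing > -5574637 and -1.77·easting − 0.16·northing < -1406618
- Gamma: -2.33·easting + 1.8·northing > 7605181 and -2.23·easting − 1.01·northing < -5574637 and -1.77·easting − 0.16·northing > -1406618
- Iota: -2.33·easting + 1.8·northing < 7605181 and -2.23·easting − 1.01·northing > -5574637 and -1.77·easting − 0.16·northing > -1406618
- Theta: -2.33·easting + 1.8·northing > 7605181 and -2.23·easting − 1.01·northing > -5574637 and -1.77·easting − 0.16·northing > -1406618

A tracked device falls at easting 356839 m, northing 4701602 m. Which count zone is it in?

Theta

-2.33·356839 + 1.8·4701602 = 7631448.730, which is > 7605181
-2.23·356839 − 1.01·4701602 = -5544368.990, which is > -5574637
-1.77·356839 − 0.16·4701602 = -1383861.350, which is > -1406618
This sign pattern matches Theta.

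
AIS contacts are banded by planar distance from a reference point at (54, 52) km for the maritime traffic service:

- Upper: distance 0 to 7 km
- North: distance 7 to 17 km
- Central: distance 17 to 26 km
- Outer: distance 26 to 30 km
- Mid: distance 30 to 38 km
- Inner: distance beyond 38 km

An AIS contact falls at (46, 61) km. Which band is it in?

North

Distance = √((46−54)² + (61−52)²) = √(64.000 + 81.000) = 12.042 km.
7 ≤ 12.042 < 17 → North.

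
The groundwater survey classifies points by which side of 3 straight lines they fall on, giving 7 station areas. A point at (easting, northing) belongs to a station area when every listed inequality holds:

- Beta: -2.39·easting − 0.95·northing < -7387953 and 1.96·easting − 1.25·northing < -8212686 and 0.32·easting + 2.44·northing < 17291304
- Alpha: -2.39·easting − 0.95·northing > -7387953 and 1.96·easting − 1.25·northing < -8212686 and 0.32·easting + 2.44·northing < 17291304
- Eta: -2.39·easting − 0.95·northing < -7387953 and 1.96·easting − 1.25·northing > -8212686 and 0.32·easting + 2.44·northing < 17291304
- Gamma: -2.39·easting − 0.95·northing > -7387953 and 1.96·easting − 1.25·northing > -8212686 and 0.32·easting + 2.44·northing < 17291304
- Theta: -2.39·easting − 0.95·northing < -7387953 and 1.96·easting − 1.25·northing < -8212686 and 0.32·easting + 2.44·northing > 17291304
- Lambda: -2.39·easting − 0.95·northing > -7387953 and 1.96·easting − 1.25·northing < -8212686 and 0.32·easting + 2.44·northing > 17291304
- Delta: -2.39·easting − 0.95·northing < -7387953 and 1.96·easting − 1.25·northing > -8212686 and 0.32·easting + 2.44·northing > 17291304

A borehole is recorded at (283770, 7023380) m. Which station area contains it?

-2.39·283770 − 0.95·7023380 = -7350421.300, which is > -7387953
1.96·283770 − 1.25·7023380 = -8223035.800, which is < -8212686
0.32·283770 + 2.44·7023380 = 17227853.600, which is < 17291304
This sign pattern matches Alpha.

Alpha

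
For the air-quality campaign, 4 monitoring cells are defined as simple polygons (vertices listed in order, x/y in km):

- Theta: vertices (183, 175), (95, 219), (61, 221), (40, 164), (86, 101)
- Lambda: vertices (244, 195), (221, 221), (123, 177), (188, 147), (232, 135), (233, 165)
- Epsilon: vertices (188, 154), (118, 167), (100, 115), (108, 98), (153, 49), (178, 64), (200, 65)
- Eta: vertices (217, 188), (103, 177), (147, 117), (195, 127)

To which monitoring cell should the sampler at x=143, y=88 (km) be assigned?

Cast a ray rightward from (143, 88). For each polygon, the edges (by vertex number in listed order) whose endpoints lie on opposite sides of y = 88, where each meets that height, and whether that is right or left of the point:
Theta: no edge straddles that height → 0 crossings.
Lambda: no edge straddles that height → 0 crossings.
Epsilon: 4–5 at x≈117.2 (left), 7–1 at x≈196.9 (right) → 1 crossing.
Eta: no edge straddles that height → 0 crossings.
Only Epsilon has an odd count, so the point is inside Epsilon.

Epsilon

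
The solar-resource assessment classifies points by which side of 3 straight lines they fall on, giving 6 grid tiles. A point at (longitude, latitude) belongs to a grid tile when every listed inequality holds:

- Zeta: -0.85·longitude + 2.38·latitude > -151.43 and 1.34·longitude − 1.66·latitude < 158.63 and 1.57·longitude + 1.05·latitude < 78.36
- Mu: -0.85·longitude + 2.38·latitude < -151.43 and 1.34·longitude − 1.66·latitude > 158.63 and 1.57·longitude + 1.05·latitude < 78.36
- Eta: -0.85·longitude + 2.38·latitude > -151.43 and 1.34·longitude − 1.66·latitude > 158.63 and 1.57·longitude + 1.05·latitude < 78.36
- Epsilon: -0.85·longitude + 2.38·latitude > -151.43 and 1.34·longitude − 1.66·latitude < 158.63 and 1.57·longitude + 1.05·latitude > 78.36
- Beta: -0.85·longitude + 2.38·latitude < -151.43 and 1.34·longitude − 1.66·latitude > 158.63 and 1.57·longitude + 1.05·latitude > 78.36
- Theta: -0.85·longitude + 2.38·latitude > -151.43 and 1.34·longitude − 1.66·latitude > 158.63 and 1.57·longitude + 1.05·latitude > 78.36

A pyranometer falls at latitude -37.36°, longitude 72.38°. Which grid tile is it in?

Eta

-0.85·72.38 + 2.38·-37.36 = -150.440, which is > -151.43
1.34·72.38 − 1.66·-37.36 = 159.007, which is > 158.63
1.57·72.38 + 1.05·-37.36 = 74.409, which is < 78.36
This sign pattern matches Eta.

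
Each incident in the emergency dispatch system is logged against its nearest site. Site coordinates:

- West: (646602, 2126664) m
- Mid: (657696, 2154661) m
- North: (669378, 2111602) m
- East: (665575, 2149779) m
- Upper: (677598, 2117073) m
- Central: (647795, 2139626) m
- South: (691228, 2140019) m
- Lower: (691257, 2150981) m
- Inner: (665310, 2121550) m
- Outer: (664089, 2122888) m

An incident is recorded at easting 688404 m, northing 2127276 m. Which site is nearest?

South

Squared distances to each site:
West: 1747781748.000; Mid: 1692919489.000; North: 607662952.000; East: 1027548250.000; Upper: 220870845.000; Central: 1801613381.000; South: 170359025.000; Lower: 570066634.000; Inner: 566119912.000; Outer: 610473769.000.
Minimum at South.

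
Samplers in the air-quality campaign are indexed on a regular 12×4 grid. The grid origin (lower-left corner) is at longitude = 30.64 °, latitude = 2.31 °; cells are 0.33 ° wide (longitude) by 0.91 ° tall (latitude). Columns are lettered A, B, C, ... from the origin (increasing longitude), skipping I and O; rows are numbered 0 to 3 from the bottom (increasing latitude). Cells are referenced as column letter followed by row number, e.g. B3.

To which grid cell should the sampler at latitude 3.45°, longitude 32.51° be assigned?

F1

Column index: ⌊(32.51 − 30.64) / 0.33⌋ = ⌊5.667⌋ = 5 → column F
Row offset from origin: ⌊(3.45 − 2.31) / 0.91⌋ = ⌊1.253⌋ = 1 → row 1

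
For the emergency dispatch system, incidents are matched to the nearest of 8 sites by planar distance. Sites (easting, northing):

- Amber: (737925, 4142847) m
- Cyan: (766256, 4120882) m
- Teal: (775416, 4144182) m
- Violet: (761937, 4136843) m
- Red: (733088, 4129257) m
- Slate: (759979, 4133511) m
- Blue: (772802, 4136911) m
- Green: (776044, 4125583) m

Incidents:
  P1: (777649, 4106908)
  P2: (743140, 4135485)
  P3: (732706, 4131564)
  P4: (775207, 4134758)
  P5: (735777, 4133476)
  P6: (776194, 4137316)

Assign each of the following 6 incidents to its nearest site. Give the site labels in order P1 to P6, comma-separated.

P1 → Cyan (d²=325073125.00)
P2 → Amber (d²=81395269.00)
P3 → Red (d²=5468173.00)
P4 → Blue (d²=10419434.00)
P5 → Red (d²=25030682.00)
P6 → Blue (d²=11669689.00)

Cyan, Amber, Red, Blue, Red, Blue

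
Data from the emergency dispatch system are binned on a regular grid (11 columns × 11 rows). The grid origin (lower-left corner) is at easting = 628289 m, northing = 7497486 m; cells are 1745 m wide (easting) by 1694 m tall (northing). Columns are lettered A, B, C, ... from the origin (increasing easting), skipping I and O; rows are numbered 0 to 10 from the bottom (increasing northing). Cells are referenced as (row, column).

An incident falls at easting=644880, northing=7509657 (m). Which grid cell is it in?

Column index: ⌊(644880 − 628289) / 1745⌋ = ⌊9.508⌋ = 9 → column K
Row offset from origin: ⌊(7509657 − 7497486) / 1694⌋ = ⌊7.185⌋ = 7 → row 7

(7, K)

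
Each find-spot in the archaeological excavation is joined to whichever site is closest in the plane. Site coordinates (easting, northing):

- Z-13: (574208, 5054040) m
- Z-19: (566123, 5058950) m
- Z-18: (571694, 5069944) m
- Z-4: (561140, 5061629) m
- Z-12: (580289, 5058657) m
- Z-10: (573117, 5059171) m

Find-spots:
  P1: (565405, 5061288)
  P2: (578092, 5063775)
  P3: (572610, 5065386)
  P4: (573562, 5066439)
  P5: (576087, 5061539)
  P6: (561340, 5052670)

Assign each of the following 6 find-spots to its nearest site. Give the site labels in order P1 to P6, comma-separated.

Z-19, Z-12, Z-18, Z-18, Z-10, Z-19

P1 → Z-19 (d²=5981768.00)
P2 → Z-12 (d²=31020733.00)
P3 → Z-18 (d²=21614420.00)
P4 → Z-18 (d²=15774449.00)
P5 → Z-10 (d²=14428324.00)
P6 → Z-19 (d²=62315489.00)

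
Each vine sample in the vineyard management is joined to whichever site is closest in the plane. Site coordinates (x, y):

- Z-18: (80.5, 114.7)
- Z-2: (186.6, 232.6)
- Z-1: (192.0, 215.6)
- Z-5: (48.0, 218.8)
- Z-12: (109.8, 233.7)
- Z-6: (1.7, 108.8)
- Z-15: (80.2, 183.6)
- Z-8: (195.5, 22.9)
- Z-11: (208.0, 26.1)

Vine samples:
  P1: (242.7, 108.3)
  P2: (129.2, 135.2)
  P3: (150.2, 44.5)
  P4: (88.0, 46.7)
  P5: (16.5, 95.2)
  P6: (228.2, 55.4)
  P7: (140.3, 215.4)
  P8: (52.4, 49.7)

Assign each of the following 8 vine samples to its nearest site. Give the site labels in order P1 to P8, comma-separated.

Z-11, Z-18, Z-8, Z-18, Z-6, Z-11, Z-12, Z-18

P1 → Z-11 (d²=7960.93)
P2 → Z-18 (d²=2791.94)
P3 → Z-8 (d²=2518.65)
P4 → Z-18 (d²=4680.25)
P5 → Z-6 (d²=404.00)
P6 → Z-11 (d²=1266.53)
P7 → Z-12 (d²=1265.14)
P8 → Z-18 (d²=5014.61)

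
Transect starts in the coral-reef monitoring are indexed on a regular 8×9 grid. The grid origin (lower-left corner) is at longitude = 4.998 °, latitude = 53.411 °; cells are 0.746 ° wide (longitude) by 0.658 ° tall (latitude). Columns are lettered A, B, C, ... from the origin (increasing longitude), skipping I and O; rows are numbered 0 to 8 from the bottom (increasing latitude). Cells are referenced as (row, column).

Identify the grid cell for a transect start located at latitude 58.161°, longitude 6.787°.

(7, C)

Column index: ⌊(6.787 − 4.998) / 0.746⌋ = ⌊2.398⌋ = 2 → column C
Row offset from origin: ⌊(58.161 − 53.411) / 0.658⌋ = ⌊7.219⌋ = 7 → row 7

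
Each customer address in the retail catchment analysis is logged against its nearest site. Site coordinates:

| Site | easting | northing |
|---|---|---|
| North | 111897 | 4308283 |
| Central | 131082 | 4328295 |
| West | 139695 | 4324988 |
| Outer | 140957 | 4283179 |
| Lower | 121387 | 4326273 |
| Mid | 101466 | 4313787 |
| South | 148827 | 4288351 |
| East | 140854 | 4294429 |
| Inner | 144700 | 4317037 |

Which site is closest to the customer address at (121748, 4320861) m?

Squared distances to each site:
North: 255248285.000; Central: 142387912.000; West: 339126938.000; Outer: 1788918805.000; Lower: 29420065.000; Mid: 461401000.000; South: 1790172341.000; East: 1063689860.000; Inner: 541417280.000.
Minimum at Lower.

Lower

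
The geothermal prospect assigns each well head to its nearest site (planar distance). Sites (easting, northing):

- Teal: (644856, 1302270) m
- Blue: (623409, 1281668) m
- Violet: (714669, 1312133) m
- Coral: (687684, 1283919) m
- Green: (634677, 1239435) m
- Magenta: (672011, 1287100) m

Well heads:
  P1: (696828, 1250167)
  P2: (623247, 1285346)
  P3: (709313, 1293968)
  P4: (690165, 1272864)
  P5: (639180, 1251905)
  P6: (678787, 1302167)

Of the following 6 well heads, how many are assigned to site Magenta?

1

P1 → Coral
P2 → Blue
P3 → Violet
P4 → Coral
P5 → Green
P6 → Magenta
1 of the 6 goes to Magenta.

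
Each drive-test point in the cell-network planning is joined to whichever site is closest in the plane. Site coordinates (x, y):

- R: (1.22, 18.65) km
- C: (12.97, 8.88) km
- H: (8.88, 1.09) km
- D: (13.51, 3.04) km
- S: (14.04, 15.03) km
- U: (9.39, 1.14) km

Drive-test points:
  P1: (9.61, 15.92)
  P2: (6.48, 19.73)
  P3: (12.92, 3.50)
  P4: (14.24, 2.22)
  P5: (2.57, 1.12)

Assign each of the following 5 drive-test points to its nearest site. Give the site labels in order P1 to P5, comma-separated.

P1 → S (d²=20.42)
P2 → R (d²=28.83)
P3 → D (d²=0.56)
P4 → D (d²=1.21)
P5 → H (d²=39.82)

S, R, D, D, H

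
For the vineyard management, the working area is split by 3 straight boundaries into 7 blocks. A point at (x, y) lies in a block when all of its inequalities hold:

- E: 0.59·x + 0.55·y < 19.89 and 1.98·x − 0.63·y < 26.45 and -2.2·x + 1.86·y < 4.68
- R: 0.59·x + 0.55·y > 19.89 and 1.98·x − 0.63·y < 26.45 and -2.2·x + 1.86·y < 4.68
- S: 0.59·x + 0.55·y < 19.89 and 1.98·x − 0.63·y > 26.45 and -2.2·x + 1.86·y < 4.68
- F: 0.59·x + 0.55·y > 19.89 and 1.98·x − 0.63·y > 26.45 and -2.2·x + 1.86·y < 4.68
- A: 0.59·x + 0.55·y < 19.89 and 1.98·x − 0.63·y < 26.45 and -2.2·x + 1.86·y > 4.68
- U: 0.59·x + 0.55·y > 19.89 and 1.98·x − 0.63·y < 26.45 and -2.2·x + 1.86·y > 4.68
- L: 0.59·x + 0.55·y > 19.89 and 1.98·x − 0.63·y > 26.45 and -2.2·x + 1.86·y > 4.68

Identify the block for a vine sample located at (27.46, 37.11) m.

L

0.59·27.46 + 0.55·37.11 = 36.612, which is > 19.89
1.98·27.46 − 0.63·37.11 = 30.992, which is > 26.45
-2.2·27.46 + 1.86·37.11 = 8.613, which is > 4.68
This sign pattern matches L.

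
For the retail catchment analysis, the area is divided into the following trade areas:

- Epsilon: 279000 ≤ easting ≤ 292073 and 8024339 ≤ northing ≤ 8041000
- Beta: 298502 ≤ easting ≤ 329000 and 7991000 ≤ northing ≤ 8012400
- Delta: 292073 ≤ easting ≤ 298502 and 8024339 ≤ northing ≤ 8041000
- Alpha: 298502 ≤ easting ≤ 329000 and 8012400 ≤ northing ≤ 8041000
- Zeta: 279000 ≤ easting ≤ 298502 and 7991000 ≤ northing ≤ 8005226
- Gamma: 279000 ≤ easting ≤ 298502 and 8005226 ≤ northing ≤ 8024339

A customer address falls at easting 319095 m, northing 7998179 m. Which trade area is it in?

Beta

The point has easting = 319095 and northing = 7998179.
Only Beta satisfies 298502 ≤ easting ≤ 329000 and 7991000 ≤ northing ≤ 8012400.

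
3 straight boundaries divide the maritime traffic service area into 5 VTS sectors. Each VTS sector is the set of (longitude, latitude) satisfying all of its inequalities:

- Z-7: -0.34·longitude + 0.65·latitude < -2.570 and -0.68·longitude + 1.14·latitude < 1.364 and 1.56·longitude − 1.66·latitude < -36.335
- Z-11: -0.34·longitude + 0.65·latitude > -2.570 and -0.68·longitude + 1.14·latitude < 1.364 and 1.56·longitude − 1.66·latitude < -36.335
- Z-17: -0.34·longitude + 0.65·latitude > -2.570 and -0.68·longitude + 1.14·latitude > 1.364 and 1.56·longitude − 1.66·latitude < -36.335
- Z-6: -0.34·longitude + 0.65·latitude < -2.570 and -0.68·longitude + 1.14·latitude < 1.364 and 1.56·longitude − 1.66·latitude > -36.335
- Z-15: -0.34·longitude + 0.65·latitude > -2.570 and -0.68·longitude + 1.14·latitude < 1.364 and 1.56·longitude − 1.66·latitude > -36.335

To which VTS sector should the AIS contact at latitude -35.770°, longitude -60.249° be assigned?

-0.34·-60.249 + 0.65·-35.770 = -2.766, which is < -2.570
-0.68·-60.249 + 1.14·-35.770 = 0.192, which is < 1.364
1.56·-60.249 − 1.66·-35.770 = -34.610, which is > -36.335
This sign pattern matches Z-6.

Z-6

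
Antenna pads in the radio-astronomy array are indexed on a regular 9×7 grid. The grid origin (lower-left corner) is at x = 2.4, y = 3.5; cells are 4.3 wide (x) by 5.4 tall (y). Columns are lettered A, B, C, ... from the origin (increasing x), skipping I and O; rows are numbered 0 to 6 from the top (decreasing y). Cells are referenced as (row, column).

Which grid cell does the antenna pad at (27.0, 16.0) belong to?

(4, F)

Column index: ⌊(27.0 − 2.4) / 4.3⌋ = ⌊5.721⌋ = 5 → column F
Row offset from origin: ⌊(16.0 − 3.5) / 5.4⌋ = ⌊2.315⌋ = 2 → row 4 (counted from top)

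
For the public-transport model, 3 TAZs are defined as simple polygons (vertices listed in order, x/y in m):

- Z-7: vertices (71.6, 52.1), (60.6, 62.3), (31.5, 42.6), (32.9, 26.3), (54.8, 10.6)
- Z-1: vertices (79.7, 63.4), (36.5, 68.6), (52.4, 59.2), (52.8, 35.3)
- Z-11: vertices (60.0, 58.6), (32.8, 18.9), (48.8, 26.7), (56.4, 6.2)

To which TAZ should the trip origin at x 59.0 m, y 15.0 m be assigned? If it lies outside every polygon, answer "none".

Cast a ray rightward from (59.0, 15.0). For each polygon, the edges (by vertex number in listed order) whose endpoints lie on opposite sides of y = 15.0, where each meets that height, and whether that is right or left of the point:
Z-7: 4–5 at x≈48.66 (left), 5–1 at x≈56.58 (left) → 0 crossings.
Z-1: no edge straddles that height → 0 crossings.
Z-11: 3–4 at x≈53.14 (left), 4–1 at x≈57.00 (left) → 0 crossings.
All counts are even, so the point lies outside every listed polygon.

none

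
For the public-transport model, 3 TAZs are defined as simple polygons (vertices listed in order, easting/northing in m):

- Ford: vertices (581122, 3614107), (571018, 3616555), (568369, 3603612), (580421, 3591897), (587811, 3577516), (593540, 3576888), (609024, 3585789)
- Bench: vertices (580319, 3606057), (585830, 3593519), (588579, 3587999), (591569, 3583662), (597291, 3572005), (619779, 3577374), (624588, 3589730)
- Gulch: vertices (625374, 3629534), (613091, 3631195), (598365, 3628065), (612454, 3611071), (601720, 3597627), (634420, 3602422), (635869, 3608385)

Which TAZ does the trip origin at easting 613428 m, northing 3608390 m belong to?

Cast a ray rightward from (613428, 3608390). For each polygon, the edges (by vertex number in listed order) whose endpoints lie on opposite sides of northing = 3608390, where each meets that height, and whether that is right or left of the point:
Ford: 2–3 at easting≈569346.9 (left), 7–1 at easting≈586755.0 (left) → 0 crossings.
Bench: no edge straddles that height → 0 crossings.
Gulch: 4–5 at easting≈610313.4 (left), 7–1 at easting≈635866.5 (right) → 1 crossing.
Only Gulch has an odd count, so the point is inside Gulch.

Gulch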